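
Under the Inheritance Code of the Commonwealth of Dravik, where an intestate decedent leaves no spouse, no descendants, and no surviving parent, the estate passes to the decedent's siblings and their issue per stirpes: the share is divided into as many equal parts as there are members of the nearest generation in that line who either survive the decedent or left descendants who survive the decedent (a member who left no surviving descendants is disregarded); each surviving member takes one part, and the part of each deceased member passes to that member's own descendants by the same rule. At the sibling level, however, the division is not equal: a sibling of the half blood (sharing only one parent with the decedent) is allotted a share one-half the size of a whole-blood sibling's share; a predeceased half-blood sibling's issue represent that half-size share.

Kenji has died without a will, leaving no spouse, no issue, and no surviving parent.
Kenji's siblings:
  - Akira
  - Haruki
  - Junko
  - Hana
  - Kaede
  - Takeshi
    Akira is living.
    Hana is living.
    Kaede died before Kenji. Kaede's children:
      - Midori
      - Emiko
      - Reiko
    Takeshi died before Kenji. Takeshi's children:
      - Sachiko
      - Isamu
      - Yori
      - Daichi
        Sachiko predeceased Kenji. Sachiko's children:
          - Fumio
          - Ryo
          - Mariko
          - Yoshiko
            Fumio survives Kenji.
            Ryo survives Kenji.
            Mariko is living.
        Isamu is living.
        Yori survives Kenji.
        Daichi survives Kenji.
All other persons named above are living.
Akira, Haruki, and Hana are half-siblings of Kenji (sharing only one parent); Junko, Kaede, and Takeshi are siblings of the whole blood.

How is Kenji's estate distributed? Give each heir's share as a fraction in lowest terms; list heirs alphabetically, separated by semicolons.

No spouse, descendants, or parent survives, so the estate passes to Kenji's siblings per stirpes.
Half-blood siblings count for one-half the weight of whole-blood siblings at the initial division.
Dividing 1 in proportion to weights (total weight 9/2): Akira (weight 1/2) → 1/9; Haruki (weight 1/2) → 1/9; Junko (weight 1) → 2/9; Hana (weight 1/2) → 1/9; Kaede (weight 1) → 2/9; Takeshi (weight 1) → 2/9.
Akira is living and takes 1/9.
Haruki is living and takes 1/9.
Junko is living and takes 2/9.
Hana is living and takes 1/9.
Kaede predeceased; the 2/9 allotted to Kaede's branch passes to Kaede's issue by representation.
The 2/9 is divided into 3 equal shares of 2/27 among Midori, Emiko, Reiko.
Midori is living and takes 2/27.
Emiko is living and takes 2/27.
Reiko is living and takes 2/27.
Takeshi predeceased; the 2/9 allotted to Takeshi's branch passes to Takeshi's issue by representation.
The 2/9 is divided into 4 equal shares of 1/18 among Sachiko, Isamu, Yori, Daichi.
Sachiko predeceased; the 1/18 allotted to Sachiko's branch passes to Sachiko's issue by representation.
The 1/18 is divided into 4 equal shares of 1/72 among Fumio, Ryo, Mariko, Yoshiko.
Fumio is living and takes 1/72.
Ryo is living and takes 1/72.
Mariko is living and takes 1/72.
Yoshiko is living and takes 1/72.
Isamu is living and takes 1/18.
Yori is living and takes 1/18.
Daichi is living and takes 1/18.

Akira 1/9; Daichi 1/18; Emiko 2/27; Fumio 1/72; Hana 1/9; Haruki 1/9; Isamu 1/18; Junko 2/9; Mariko 1/72; Midori 2/27; Reiko 2/27; Ryo 1/72; Yori 1/18; Yoshiko 1/72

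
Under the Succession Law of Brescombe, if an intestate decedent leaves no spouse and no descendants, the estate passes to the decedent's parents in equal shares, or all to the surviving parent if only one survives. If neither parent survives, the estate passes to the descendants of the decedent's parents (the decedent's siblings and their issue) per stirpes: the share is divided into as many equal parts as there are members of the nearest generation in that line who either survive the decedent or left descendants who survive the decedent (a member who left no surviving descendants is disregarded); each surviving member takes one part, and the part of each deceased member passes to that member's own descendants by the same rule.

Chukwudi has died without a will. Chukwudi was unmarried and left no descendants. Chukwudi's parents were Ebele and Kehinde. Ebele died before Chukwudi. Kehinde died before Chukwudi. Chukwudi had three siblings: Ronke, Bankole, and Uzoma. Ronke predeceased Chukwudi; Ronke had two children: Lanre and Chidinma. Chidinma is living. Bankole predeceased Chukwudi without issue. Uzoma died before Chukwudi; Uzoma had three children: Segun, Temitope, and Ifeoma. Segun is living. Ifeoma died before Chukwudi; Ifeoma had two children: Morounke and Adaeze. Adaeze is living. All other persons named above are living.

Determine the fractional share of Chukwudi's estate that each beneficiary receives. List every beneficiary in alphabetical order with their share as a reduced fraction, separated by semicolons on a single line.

Neither parent survives and there are no descendants, so the estate passes to Chukwudi's siblings and their issue per stirpes.
Bankole left no surviving issue, so that branch lapses and is disregarded.
The estate is divided into 2 equal shares of 1/2 among Ronke, Uzoma.
Ronke predeceased; the 1/2 allotted to Ronke's branch passes to Ronke's issue by representation.
The 1/2 is divided into 2 equal shares of 1/4 among Lanre, Chidinma.
Lanre is living and takes 1/4.
Chidinma is living and takes 1/4.
Uzoma predeceased; the 1/2 allotted to Uzoma's branch passes to Uzoma's issue by representation.
The 1/2 is divided into 3 equal shares of 1/6 among Segun, Temitope, Ifeoma.
Segun is living and takes 1/6.
Temitope is living and takes 1/6.
Ifeoma predeceased; the 1/6 allotted to Ifeoma's branch passes to Ifeoma's issue by representation.
The 1/6 is divided into 2 equal shares of 1/12 among Morounke, Adaeze.
Morounke is living and takes 1/12.
Adaeze is living and takes 1/12.

Adaeze 1/12; Chidinma 1/4; Lanre 1/4; Morounke 1/12; Segun 1/6; Temitope 1/6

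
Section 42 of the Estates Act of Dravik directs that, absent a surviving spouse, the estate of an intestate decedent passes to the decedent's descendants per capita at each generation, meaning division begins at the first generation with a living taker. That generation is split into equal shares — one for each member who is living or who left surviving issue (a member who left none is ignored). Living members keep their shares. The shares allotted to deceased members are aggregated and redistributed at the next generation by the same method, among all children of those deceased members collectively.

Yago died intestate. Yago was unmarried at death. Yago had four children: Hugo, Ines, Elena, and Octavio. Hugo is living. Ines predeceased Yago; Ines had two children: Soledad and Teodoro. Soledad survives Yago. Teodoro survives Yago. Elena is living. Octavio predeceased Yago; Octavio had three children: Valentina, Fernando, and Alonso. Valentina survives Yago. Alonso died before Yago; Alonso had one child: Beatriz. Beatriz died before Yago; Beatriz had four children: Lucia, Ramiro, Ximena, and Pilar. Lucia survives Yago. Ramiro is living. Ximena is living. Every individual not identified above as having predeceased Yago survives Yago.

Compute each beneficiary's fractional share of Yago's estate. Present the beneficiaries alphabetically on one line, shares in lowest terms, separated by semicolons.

There is no surviving spouse, so the entire estate passes to Yago's descendants per capita at each generation.
At generation 1 (Hugo, Ines, Elena, Octavio) there are 4 shares of (1)/4 = 1/4 each.
Living: Hugo and Elena — each takes 1/4.
Deceased: Ines and Octavio. Their combined 1/2 is pooled and carried to generation 2.
At generation 2 (Soledad, Teodoro, Valentina, Fernando, Alonso) there are 5 shares of (1/2)/5 = 1/10 each.
Living: Soledad, Teodoro, Valentina, and Fernando — each takes 1/10.
Deceased: Alonso. That 1/10 share is carried to generation 3.
At generation 3 (Beatriz) there are 1 shares of (1/10)/1 = 1/10 each.
Deceased: Beatriz. That 1/10 share is carried to generation 4.
At generation 4 (Lucia, Ramiro, Ximena, Pilar) there are 4 shares of (1/10)/4 = 1/40 each.
Living: Lucia, Ramiro, Ximena, and Pilar — each takes 1/40.

Elena 1/4; Fernando 1/10; Hugo 1/4; Lucia 1/40; Pilar 1/40; Ramiro 1/40; Soledad 1/10; Teodoro 1/10; Valentina 1/10; Ximena 1/40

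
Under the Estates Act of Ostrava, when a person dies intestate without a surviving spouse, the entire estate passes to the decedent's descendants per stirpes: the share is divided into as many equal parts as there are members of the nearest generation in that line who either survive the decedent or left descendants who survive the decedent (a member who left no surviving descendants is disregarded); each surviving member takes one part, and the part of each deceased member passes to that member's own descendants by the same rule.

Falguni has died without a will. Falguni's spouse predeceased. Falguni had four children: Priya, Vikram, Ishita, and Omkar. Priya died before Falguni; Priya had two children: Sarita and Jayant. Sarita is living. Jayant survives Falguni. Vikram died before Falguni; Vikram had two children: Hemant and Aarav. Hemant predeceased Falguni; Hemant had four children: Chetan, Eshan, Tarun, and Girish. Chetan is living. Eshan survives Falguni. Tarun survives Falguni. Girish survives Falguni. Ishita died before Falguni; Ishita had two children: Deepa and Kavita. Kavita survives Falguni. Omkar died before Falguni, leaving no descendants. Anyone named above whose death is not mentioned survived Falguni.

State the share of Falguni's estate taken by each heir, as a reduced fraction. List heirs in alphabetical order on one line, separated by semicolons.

Aarav 1/6; Chetan 1/24; Deepa 1/6; Eshan 1/24; Girish 1/24; Jayant 1/6; Kavita 1/6; Sarita 1/6; Tarun 1/24

There is no surviving spouse, so the entire estate passes to Falguni's descendants per stirpes.
Omkar left no surviving issue, so that branch lapses and is disregarded.
The estate is divided into 3 equal shares of 1/3 among Priya, Vikram, Ishita.
Priya predeceased; the 1/3 allotted to Priya's branch passes to Priya's issue by representation.
The 1/3 is divided into 2 equal shares of 1/6 among Sarita, Jayant.
Sarita is living and takes 1/6.
Jayant is living and takes 1/6.
Vikram predeceased; the 1/3 allotted to Vikram's branch passes to Vikram's issue by representation.
The 1/3 is divided into 2 equal shares of 1/6 among Hemant, Aarav.
Hemant predeceased; the 1/6 allotted to Hemant's branch passes to Hemant's issue by representation.
The 1/6 is divided into 4 equal shares of 1/24 among Chetan, Eshan, Tarun, Girish.
Chetan is living and takes 1/24.
Eshan is living and takes 1/24.
Tarun is living and takes 1/24.
Girish is living and takes 1/24.
Aarav is living and takes 1/6.
Ishita predeceased; the 1/3 allotted to Ishita's branch passes to Ishita's issue by representation.
The 1/3 is divided into 2 equal shares of 1/6 among Deepa, Kavita.
Deepa is living and takes 1/6.
Kavita is living and takes 1/6.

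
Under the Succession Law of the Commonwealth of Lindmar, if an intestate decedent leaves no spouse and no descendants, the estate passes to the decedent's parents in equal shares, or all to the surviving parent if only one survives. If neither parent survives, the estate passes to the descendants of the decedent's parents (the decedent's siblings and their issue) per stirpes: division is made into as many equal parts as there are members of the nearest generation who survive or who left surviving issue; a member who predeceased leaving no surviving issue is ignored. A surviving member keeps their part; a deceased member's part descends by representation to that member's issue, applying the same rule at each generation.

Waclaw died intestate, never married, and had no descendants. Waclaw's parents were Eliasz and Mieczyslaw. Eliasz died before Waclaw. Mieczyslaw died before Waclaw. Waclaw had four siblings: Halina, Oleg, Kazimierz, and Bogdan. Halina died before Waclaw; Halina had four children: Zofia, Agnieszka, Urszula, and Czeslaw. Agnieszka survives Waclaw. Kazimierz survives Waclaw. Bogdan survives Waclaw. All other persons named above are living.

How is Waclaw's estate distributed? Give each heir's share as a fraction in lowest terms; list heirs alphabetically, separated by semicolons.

Agnieszka 1/16; Bogdan 1/4; Czeslaw 1/16; Kazimierz 1/4; Oleg 1/4; Urszula 1/16; Zofia 1/16

Neither parent survives and there are no descendants, so the estate passes to Waclaw's siblings and their issue per stirpes.
The estate is divided into 4 equal shares of 1/4 among Halina, Oleg, Kazimierz, Bogdan.
Halina predeceased; the 1/4 allotted to Halina's branch passes to Halina's issue by representation.
The 1/4 is divided into 4 equal shares of 1/16 among Zofia, Agnieszka, Urszula, Czeslaw.
Zofia is living and takes 1/16.
Agnieszka is living and takes 1/16.
Urszula is living and takes 1/16.
Czeslaw is living and takes 1/16.
Oleg is living and takes 1/4.
Kazimierz is living and takes 1/4.
Bogdan is living and takes 1/4.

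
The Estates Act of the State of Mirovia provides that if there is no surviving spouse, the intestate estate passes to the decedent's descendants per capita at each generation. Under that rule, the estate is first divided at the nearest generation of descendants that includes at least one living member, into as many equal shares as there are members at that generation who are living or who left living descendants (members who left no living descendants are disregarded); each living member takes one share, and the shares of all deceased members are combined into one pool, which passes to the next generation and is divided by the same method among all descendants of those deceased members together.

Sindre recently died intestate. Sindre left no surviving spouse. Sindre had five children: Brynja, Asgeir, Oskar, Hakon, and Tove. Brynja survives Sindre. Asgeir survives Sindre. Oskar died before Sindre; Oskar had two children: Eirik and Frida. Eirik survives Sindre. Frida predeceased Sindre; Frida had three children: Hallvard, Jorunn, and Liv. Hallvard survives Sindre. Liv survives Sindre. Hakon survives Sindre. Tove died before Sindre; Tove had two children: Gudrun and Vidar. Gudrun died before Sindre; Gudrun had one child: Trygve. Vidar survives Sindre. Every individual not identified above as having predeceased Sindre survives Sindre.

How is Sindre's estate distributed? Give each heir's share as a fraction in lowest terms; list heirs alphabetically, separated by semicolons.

There is no surviving spouse, so the entire estate passes to Sindre's descendants per capita at each generation.
At generation 1 (Brynja, Asgeir, Oskar, Hakon, Tove) there are 5 shares of (1)/5 = 1/5 each.
Living: Brynja, Asgeir, and Hakon — each takes 1/5.
Deceased: Oskar and Tove. Their combined 2/5 is pooled and carried to generation 2.
At generation 2 (Eirik, Frida, Gudrun, Vidar) there are 4 shares of (2/5)/4 = 1/10 each.
Living: Eirik and Vidar — each takes 1/10.
Deceased: Frida and Gudrun. Their combined 1/5 is pooled and carried to generation 3.
At generation 3 (Hallvard, Jorunn, Liv, Trygve) there are 4 shares of (1/5)/4 = 1/20 each.
Living: Hallvard, Jorunn, Liv, and Trygve — each takes 1/20.

Asgeir 1/5; Brynja 1/5; Eirik 1/10; Hakon 1/5; Hallvard 1/20; Jorunn 1/20; Liv 1/20; Trygve 1/20; Vidar 1/10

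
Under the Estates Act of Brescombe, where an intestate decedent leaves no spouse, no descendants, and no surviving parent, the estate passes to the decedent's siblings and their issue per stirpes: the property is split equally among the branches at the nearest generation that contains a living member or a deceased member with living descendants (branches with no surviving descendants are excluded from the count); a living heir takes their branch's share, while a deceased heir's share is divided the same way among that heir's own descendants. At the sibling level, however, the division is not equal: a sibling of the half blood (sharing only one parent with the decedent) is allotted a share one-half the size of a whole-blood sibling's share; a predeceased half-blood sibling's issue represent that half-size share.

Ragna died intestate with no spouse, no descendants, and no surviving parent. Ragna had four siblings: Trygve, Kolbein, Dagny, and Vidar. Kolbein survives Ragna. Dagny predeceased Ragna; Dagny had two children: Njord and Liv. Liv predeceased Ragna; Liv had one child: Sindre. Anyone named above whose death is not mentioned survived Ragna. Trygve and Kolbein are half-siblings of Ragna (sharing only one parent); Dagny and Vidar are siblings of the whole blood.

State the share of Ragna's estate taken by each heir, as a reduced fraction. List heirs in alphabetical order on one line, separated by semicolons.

Kolbein 1/6; Njord 1/6; Sindre 1/6; Trygve 1/6; Vidar 1/3

No spouse, descendants, or parent survives, so the estate passes to Ragna's siblings per stirpes.
Half-blood siblings count for one-half the weight of whole-blood siblings at the initial division.
Dividing 1 in proportion to weights (total weight 3): Trygve (weight 1/2) → 1/6; Kolbein (weight 1/2) → 1/6; Dagny (weight 1) → 1/3; Vidar (weight 1) → 1/3.
Trygve is living and takes 1/6.
Kolbein is living and takes 1/6.
Dagny predeceased; the 1/3 allotted to Dagny's branch passes to Dagny's issue by representation.
The 1/3 is divided into 2 equal shares of 1/6 among Njord, Liv.
Njord is living and takes 1/6.
Liv predeceased; the 1/6 allotted to Liv's branch passes to Liv's issue by representation.
Sindre is the sole taker at this level and receives the full 1/6.
Vidar is living and takes 1/3.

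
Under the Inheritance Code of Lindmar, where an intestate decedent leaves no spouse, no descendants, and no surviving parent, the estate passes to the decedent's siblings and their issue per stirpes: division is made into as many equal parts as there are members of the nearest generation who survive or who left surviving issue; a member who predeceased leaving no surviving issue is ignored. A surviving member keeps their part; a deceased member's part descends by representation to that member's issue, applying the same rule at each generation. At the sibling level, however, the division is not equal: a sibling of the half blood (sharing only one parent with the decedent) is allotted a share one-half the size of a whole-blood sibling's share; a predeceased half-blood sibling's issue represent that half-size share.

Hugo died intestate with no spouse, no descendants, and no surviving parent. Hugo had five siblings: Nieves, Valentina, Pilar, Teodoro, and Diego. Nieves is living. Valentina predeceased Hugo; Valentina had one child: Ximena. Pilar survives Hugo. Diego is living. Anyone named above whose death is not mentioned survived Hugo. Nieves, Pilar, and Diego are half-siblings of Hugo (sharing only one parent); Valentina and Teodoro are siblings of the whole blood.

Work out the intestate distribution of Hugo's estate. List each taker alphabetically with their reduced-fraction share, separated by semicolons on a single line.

No spouse, descendants, or parent survives, so the estate passes to Hugo's siblings per stirpes.
Half-blood siblings count for one-half the weight of whole-blood siblings at the initial division.
Dividing 1 in proportion to weights (total weight 7/2): Nieves (weight 1/2) → 1/7; Valentina (weight 1) → 2/7; Pilar (weight 1/2) → 1/7; Teodoro (weight 1) → 2/7; Diego (weight 1/2) → 1/7.
Nieves is living and takes 1/7.
Valentina predeceased; the 2/7 allotted to Valentina's branch passes to Valentina's issue by representation.
Ximena is the sole taker at this level and receives the full 2/7.
Pilar is living and takes 1/7.
Teodoro is living and takes 2/7.
Diego is living and takes 1/7.

Diego 1/7; Nieves 1/7; Pilar 1/7; Teodoro 2/7; Ximena 2/7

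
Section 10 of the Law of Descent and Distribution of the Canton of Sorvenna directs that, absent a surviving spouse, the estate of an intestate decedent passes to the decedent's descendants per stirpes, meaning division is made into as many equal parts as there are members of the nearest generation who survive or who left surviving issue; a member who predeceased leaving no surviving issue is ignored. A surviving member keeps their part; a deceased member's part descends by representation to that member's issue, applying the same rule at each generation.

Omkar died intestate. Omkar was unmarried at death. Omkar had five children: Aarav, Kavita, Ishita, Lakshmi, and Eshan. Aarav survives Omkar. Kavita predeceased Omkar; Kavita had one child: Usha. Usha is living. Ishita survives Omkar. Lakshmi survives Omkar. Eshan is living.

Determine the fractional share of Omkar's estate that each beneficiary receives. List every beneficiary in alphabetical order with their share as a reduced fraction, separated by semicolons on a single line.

Aarav 1/5; Eshan 1/5; Ishita 1/5; Lakshmi 1/5; Usha 1/5

There is no surviving spouse, so the entire estate passes to Omkar's descendants per stirpes.
The estate is divided into 5 equal shares of 1/5 among Aarav, Kavita, Ishita, Lakshmi, Eshan.
Aarav is living and takes 1/5.
Kavita predeceased; the 1/5 allotted to Kavita's branch passes to Kavita's issue by representation.
Usha is the sole taker at this level and receives the full 1/5.
Ishita is living and takes 1/5.
Lakshmi is living and takes 1/5.
Eshan is living and takes 1/5.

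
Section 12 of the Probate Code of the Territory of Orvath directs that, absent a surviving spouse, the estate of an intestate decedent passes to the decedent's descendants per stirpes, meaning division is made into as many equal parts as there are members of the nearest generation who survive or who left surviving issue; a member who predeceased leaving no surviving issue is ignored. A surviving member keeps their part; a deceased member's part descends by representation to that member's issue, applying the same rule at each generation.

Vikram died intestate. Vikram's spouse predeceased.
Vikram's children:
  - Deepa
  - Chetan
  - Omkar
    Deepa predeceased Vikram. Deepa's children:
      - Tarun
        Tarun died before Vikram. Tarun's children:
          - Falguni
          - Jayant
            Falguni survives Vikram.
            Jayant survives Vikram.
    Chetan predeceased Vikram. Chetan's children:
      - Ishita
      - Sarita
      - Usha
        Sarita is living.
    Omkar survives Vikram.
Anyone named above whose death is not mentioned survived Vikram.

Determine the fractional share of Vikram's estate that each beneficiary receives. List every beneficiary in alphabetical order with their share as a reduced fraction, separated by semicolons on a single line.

There is no surviving spouse, so the entire estate passes to Vikram's descendants per stirpes.
The estate is divided into 3 equal shares of 1/3 among Deepa, Chetan, Omkar.
Deepa predeceased; the 1/3 allotted to Deepa's branch passes to Deepa's issue by representation.
Tarun's line is the sole branch at this level, so the full 1/3 passes to Tarun's issue by representation.
The 1/3 is divided into 2 equal shares of 1/6 among Falguni, Jayant.
Falguni is living and takes 1/6.
Jayant is living and takes 1/6.
Chetan predeceased; the 1/3 allotted to Chetan's branch passes to Chetan's issue by representation.
The 1/3 is divided into 3 equal shares of 1/9 among Ishita, Sarita, Usha.
Ishita is living and takes 1/9.
Sarita is living and takes 1/9.
Usha is living and takes 1/9.
Omkar is living and takes 1/3.

Falguni 1/6; Ishita 1/9; Jayant 1/6; Omkar 1/3; Sarita 1/9; Usha 1/9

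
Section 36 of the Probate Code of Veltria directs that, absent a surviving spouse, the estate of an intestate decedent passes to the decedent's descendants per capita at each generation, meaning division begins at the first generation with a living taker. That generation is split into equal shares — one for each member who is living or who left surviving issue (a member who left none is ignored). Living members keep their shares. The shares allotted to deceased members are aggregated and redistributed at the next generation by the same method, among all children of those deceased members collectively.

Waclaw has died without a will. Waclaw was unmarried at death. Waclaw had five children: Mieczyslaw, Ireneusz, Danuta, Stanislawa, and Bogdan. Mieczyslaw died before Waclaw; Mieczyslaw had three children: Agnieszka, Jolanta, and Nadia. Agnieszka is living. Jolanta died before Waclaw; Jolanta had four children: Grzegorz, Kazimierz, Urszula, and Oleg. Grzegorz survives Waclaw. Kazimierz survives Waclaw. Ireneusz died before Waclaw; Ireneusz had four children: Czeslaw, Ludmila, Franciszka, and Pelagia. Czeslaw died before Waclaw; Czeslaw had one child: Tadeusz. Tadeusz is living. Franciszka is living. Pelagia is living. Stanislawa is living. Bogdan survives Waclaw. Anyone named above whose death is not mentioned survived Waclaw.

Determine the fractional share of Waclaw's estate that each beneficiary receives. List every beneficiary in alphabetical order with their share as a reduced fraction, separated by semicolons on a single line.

Agnieszka 2/35; Bogdan 1/5; Danuta 1/5; Franciszka 2/35; Grzegorz 4/175; Kazimierz 4/175; Ludmila 2/35; Nadia 2/35; Oleg 4/175; Pelagia 2/35; Stanislawa 1/5; Tadeusz 4/175; Urszula 4/175

There is no surviving spouse, so the entire estate passes to Waclaw's descendants per capita at each generation.
At generation 1 (Mieczyslaw, Ireneusz, Danuta, Stanislawa, Bogdan) there are 5 shares of (1)/5 = 1/5 each.
Living: Danuta, Stanislawa, and Bogdan — each takes 1/5.
Deceased: Mieczyslaw and Ireneusz. Their combined 2/5 is pooled and carried to generation 2.
At generation 2 (Agnieszka, Jolanta, Nadia, Czeslaw, Ludmila, Franciszka, Pelagia) there are 7 shares of (2/5)/7 = 2/35 each.
Living: Agnieszka, Nadia, Ludmila, Franciszka, and Pelagia — each takes 2/35.
Deceased: Jolanta and Czeslaw. Their combined 4/35 is pooled and carried to generation 3.
At generation 3 (Grzegorz, Kazimierz, Urszula, Oleg, Tadeusz) there are 5 shares of (4/35)/5 = 4/175 each.
Living: Grzegorz, Kazimierz, Urszula, Oleg, and Tadeusz — each takes 4/175.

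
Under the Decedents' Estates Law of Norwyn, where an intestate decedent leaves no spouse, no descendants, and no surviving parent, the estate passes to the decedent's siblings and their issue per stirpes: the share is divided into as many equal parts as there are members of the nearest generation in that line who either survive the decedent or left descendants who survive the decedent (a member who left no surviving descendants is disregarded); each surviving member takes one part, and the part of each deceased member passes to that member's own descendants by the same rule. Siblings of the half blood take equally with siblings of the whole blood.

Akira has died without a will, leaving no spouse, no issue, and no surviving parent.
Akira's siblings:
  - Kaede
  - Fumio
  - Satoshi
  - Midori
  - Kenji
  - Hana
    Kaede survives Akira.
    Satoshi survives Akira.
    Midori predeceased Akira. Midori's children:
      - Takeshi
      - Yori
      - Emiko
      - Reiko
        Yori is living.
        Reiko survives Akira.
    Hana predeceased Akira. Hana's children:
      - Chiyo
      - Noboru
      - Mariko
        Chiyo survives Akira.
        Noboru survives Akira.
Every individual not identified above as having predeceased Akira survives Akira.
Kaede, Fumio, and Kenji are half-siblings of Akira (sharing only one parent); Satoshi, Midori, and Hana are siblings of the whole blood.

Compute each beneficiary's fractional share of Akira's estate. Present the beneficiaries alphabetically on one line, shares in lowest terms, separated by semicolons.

Chiyo 1/18; Emiko 1/24; Fumio 1/6; Kaede 1/6; Kenji 1/6; Mariko 1/18; Noboru 1/18; Reiko 1/24; Satoshi 1/6; Takeshi 1/24; Yori 1/24

No spouse, descendants, or parent survives, so the estate passes to Akira's siblings per stirpes.
Half-blood and whole-blood siblings take equally under the stated rule.
The estate is divided into 6 equal shares of 1/6 among Kaede, Fumio, Satoshi, Midori, Kenji, Hana.
Kaede is living and takes 1/6.
Fumio is living and takes 1/6.
Satoshi is living and takes 1/6.
Midori predeceased; the 1/6 allotted to Midori's branch passes to Midori's issue by representation.
The 1/6 is divided into 4 equal shares of 1/24 among Takeshi, Yori, Emiko, Reiko.
Takeshi is living and takes 1/24.
Yori is living and takes 1/24.
Emiko is living and takes 1/24.
Reiko is living and takes 1/24.
Kenji is living and takes 1/6.
Hana predeceased; the 1/6 allotted to Hana's branch passes to Hana's issue by representation.
The 1/6 is divided into 3 equal shares of 1/18 among Chiyo, Noboru, Mariko.
Chiyo is living and takes 1/18.
Noboru is living and takes 1/18.
Mariko is living and takes 1/18.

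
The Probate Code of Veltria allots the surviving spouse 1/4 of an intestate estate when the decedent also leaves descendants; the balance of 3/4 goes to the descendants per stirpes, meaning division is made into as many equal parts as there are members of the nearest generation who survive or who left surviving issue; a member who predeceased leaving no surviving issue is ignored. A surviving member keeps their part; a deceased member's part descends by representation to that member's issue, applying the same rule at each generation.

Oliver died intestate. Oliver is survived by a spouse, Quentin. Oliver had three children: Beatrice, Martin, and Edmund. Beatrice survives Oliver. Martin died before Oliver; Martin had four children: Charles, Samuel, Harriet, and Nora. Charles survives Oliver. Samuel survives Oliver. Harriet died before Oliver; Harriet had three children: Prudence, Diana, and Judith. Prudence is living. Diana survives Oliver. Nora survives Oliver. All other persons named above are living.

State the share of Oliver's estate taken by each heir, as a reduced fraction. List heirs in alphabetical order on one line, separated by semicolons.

Beatrice 1/4; Charles 1/16; Diana 1/48; Edmund 1/4; Judith 1/48; Nora 1/16; Prudence 1/48; Quentin 1/4; Samuel 1/16

Quentin, as surviving spouse, takes 1/4.
The remaining 3/4 passes to Oliver's descendants per stirpes.
The 3/4 is divided into 3 equal shares of 1/4 among Beatrice, Martin, Edmund.
Beatrice is living and takes 1/4.
Martin predeceased; the 1/4 allotted to Martin's branch passes to Martin's issue by representation.
The 1/4 is divided into 4 equal shares of 1/16 among Charles, Samuel, Harriet, Nora.
Charles is living and takes 1/16.
Samuel is living and takes 1/16.
Harriet predeceased; the 1/16 allotted to Harriet's branch passes to Harriet's issue by representation.
The 1/16 is divided into 3 equal shares of 1/48 among Prudence, Diana, Judith.
Prudence is living and takes 1/48.
Diana is living and takes 1/48.
Judith is living and takes 1/48.
Nora is living and takes 1/16.
Edmund is living and takes 1/4.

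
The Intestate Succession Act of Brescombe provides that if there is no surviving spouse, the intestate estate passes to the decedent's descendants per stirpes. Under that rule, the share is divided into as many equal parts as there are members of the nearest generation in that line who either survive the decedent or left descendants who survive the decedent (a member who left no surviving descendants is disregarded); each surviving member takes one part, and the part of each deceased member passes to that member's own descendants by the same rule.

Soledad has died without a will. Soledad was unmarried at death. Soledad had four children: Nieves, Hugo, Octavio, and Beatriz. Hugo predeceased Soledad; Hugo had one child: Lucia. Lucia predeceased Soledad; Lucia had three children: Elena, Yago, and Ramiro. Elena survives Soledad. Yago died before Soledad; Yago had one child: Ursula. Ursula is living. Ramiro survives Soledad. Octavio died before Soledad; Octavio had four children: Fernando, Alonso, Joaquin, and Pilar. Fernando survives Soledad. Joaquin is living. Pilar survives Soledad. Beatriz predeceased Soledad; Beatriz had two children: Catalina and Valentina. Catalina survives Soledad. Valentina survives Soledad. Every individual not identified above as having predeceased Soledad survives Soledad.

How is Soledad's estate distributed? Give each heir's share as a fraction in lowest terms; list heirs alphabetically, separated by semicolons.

Alonso 1/16; Catalina 1/8; Elena 1/12; Fernando 1/16; Joaquin 1/16; Nieves 1/4; Pilar 1/16; Ramiro 1/12; Ursula 1/12; Valentina 1/8

There is no surviving spouse, so the entire estate passes to Soledad's descendants per stirpes.
The estate is divided into 4 equal shares of 1/4 among Nieves, Hugo, Octavio, Beatriz.
Nieves is living and takes 1/4.
Hugo predeceased; the 1/4 allotted to Hugo's branch passes to Hugo's issue by representation.
Lucia's line is the sole branch at this level, so the full 1/4 passes to Lucia's issue by representation.
The 1/4 is divided into 3 equal shares of 1/12 among Elena, Yago, Ramiro.
Elena is living and takes 1/12.
Yago predeceased; the 1/12 allotted to Yago's branch passes to Yago's issue by representation.
Ursula is the sole taker at this level and receives the full 1/12.
Ramiro is living and takes 1/12.
Octavio predeceased; the 1/4 allotted to Octavio's branch passes to Octavio's issue by representation.
The 1/4 is divided into 4 equal shares of 1/16 among Fernando, Alonso, Joaquin, Pilar.
Fernando is living and takes 1/16.
Alonso is living and takes 1/16.
Joaquin is living and takes 1/16.
Pilar is living and takes 1/16.
Beatriz predeceased; the 1/4 allotted to Beatriz's branch passes to Beatriz's issue by representation.
The 1/4 is divided into 2 equal shares of 1/8 among Catalina, Valentina.
Catalina is living and takes 1/8.
Valentina is living and takes 1/8.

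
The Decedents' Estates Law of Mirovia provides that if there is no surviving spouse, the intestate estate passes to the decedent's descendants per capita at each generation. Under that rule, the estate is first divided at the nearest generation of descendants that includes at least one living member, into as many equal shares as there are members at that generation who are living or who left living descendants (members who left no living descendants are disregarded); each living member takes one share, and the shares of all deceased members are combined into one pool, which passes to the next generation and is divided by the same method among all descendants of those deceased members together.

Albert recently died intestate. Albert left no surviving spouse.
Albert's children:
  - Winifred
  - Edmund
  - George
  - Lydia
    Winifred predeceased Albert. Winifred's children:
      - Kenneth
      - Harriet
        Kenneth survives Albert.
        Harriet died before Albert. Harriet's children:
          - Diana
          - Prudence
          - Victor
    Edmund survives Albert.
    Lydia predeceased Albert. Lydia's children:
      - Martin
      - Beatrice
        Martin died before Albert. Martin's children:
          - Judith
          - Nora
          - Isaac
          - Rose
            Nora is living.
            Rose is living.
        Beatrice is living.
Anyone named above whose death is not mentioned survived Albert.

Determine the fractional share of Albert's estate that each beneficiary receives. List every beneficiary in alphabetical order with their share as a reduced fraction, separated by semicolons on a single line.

There is no surviving spouse, so the entire estate passes to Albert's descendants per capita at each generation.
At generation 1 (Winifred, Edmund, George, Lydia) there are 4 shares of (1)/4 = 1/4 each.
Living: Edmund and George — each takes 1/4.
Deceased: Winifred and Lydia. Their combined 1/2 is pooled and carried to generation 2.
At generation 2 (Kenneth, Harriet, Martin, Beatrice) there are 4 shares of (1/2)/4 = 1/8 each.
Living: Kenneth and Beatrice — each takes 1/8.
Deceased: Harriet and Martin. Their combined 1/4 is pooled and carried to generation 3.
At generation 3 (Diana, Prudence, Victor, Judith, Nora, Isaac, Rose) there are 7 shares of (1/4)/7 = 1/28 each.
Living: Diana, Prudence, Victor, Judith, Nora, Isaac, and Rose — each takes 1/28.

Beatrice 1/8; Diana 1/28; Edmund 1/4; George 1/4; Isaac 1/28; Judith 1/28; Kenneth 1/8; Nora 1/28; Prudence 1/28; Rose 1/28; Victor 1/28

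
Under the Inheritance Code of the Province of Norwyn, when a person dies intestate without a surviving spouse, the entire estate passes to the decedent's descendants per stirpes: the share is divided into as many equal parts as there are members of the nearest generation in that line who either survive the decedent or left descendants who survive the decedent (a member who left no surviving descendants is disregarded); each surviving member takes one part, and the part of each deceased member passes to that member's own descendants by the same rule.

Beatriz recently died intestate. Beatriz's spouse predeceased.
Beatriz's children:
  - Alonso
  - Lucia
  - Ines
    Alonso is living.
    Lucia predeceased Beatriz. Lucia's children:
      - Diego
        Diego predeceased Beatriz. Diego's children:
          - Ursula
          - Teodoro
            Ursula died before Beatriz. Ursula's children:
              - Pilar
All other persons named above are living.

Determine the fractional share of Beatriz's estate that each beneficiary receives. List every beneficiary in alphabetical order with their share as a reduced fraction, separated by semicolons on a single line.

There is no surviving spouse, so the entire estate passes to Beatriz's descendants per stirpes.
The estate is divided into 3 equal shares of 1/3 among Alonso, Lucia, Ines.
Alonso is living and takes 1/3.
Lucia predeceased; the 1/3 allotted to Lucia's branch passes to Lucia's issue by representation.
Diego's line is the sole branch at this level, so the full 1/3 passes to Diego's issue by representation.
The 1/3 is divided into 2 equal shares of 1/6 among Ursula, Teodoro.
Ursula predeceased; the 1/6 allotted to Ursula's branch passes to Ursula's issue by representation.
Pilar is the sole taker at this level and receives the full 1/6.
Teodoro is living and takes 1/6.
Ines is living and takes 1/3.

Alonso 1/3; Ines 1/3; Pilar 1/6; Teodoro 1/6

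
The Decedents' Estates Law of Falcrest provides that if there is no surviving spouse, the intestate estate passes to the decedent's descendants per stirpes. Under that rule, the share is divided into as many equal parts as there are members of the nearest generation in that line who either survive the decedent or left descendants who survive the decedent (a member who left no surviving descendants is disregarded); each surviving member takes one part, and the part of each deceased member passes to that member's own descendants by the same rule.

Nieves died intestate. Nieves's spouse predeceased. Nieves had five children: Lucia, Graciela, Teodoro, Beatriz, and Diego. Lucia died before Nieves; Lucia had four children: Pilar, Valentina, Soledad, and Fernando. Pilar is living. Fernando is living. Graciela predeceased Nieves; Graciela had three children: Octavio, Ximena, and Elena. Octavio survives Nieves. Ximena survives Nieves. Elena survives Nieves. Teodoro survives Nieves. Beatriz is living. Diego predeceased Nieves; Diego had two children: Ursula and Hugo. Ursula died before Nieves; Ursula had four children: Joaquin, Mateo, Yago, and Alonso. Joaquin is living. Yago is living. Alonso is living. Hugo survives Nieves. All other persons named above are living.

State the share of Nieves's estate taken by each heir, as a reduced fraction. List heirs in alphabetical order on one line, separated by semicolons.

There is no surviving spouse, so the entire estate passes to Nieves's descendants per stirpes.
The estate is divided into 5 equal shares of 1/5 among Lucia, Graciela, Teodoro, Beatriz, Diego.
Lucia predeceased; the 1/5 allotted to Lucia's branch passes to Lucia's issue by representation.
The 1/5 is divided into 4 equal shares of 1/20 among Pilar, Valentina, Soledad, Fernando.
Pilar is living and takes 1/20.
Valentina is living and takes 1/20.
Soledad is living and takes 1/20.
Fernando is living and takes 1/20.
Graciela predeceased; the 1/5 allotted to Graciela's branch passes to Graciela's issue by representation.
The 1/5 is divided into 3 equal shares of 1/15 among Octavio, Ximena, Elena.
Octavio is living and takes 1/15.
Ximena is living and takes 1/15.
Elena is living and takes 1/15.
Teodoro is living and takes 1/5.
Beatriz is living and takes 1/5.
Diego predeceased; the 1/5 allotted to Diego's branch passes to Diego's issue by representation.
The 1/5 is divided into 2 equal shares of 1/10 among Ursula, Hugo.
Ursula predeceased; the 1/10 allotted to Ursula's branch passes to Ursula's issue by representation.
The 1/10 is divided into 4 equal shares of 1/40 among Joaquin, Mateo, Yago, Alonso.
Joaquin is living and takes 1/40.
Mateo is living and takes 1/40.
Yago is living and takes 1/40.
Alonso is living and takes 1/40.
Hugo is living and takes 1/10.

Alonso 1/40; Beatriz 1/5; Elena 1/15; Fernando 1/20; Hugo 1/10; Joaquin 1/40; Mateo 1/40; Octavio 1/15; Pilar 1/20; Soledad 1/20; Teodoro 1/5; Valentina 1/20; Ximena 1/15; Yago 1/40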